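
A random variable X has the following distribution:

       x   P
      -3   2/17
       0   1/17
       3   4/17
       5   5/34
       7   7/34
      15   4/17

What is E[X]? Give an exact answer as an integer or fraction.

E[X] = (2/17)·(-3) + (1/17)·0 + (4/17)·3 + (5/34)·5 + (7/34)·7 + (4/17)·15
     = 103/17

103/17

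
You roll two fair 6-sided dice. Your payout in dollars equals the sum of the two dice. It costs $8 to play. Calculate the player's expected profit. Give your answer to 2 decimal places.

-$1.00

Distribution of the sum of the two dice: 2 w.p. 1/36, 3 w.p. 1/18, 4 w.p. 1/12, 5 w.p. 1/9, 6 w.p. 5/36, 7 w.p. 1/6, …
E[payout] = (1/36)·2 + (1/18)·3 + (1/12)·4 + (1/9)·5 + (5/36)·6 + (1/6)·7 + (5/36)·8 + (1/9)·9 + (1/12)·10 + (1/18)·11 + (1/36)·12 = 7
Expected profit = 7 − 8 = -1 ≈ -$1.00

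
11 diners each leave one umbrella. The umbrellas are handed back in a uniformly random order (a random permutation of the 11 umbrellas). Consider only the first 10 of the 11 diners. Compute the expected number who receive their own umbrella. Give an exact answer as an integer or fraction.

10/11

Let Xᵢ = 1 if person i gets their own umbrella. For each i, P(Xᵢ=1) = 1/11.
By linearity of expectation, E[X₁+…+X_10] = 10·(1/11) = 10/11.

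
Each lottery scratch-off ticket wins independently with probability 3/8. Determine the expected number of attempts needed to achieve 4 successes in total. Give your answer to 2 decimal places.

10.67

By linearity (sum of 4 independent geometric waits), E[trials] = 4/p = 4/(3/8) = 32/3.
≈ 10.67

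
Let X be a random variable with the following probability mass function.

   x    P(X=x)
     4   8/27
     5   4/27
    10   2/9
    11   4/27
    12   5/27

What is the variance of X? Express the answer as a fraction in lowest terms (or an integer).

304/27

E[X] = (8/27)·4 + (4/27)·5 + (2/9)·10 + (4/27)·11 + (5/27)·12 = 8
E[X²] = (8/27)·16 + (4/27)·25 + (2/9)·100 + (4/27)·121 + (5/27)·144 = 2032/27
Var(X) = 2032/27 − (8)² = 304/27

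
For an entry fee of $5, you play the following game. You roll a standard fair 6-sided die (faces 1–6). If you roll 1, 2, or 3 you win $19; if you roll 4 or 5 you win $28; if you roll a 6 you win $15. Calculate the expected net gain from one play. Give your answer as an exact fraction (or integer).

49/3 dollars

E[payout] = (1/6)·15 + (1/2)·19 + (1/3)·28 = 64/3
Expected profit = 64/3 − 5 = 49/3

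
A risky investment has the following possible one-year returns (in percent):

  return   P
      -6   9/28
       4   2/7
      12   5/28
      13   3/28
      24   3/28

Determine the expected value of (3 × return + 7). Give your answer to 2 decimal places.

E[3x+7] = (9/28)·(-11) + (2/7)·19 + (5/28)·43 + (3/28)·46 + (3/28)·79
     = 643/28 ≈ 22.96

22.96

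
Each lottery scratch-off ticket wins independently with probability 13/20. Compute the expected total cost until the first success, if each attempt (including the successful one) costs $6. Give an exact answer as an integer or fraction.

E[#attempts] = 1/p = 20/13; E[cost] = 6·20/13 = 120/13.

120/13 dollars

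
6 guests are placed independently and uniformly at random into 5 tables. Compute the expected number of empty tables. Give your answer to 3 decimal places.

Let Xⱼ=1 if table j is empty. P(Xⱼ=1) = ((5-1)/5)^6 = 4096/15625.
By linearity, E[#empty] = 5·4096/15625 = 4096/3125.
≈ 1.311

1.311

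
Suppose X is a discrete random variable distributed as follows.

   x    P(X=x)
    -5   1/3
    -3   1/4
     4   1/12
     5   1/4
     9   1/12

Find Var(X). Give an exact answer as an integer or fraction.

E[X] = (1/3)·(-5) + (1/4)·(-3) + (1/12)·4 + (1/4)·5 + (1/12)·9 = -1/12
E[X²] = (1/3)·25 + (1/4)·9 + (1/12)·16 + (1/4)·25 + (1/12)·81 = 299/12
Var(X) = 299/12 − (-1/12)² = 3587/144

3587/144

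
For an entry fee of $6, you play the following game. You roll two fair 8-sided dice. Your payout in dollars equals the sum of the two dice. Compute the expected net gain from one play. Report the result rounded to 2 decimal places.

Distribution of the sum of the two dice: 2 w.p. 1/64, 3 w.p. 1/32, 4 w.p. 3/64, 5 w.p. 1/16, 6 w.p. 5/64, 7 w.p. 3/32, …
E[payout] = (1/64)·2 + (1/32)·3 + (3/64)·4 + (1/16)·5 + (5/64)·6 + (3/32)·7 + (7/64)·8 + (1/8)·9 + (7/64)·10 + (3/32)·11 + (5/64)·12 + (1/16)·13 + (3/64)·14 + (1/32)·15 + (1/64)·16 = 9
Expected profit = 9 − 6 = 3 ≈ $3.00

$3.00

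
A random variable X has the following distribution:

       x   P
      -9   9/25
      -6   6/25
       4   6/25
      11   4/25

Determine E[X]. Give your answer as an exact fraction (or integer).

-49/25

E[X] = (9/25)·(-9) + (6/25)·(-6) + (6/25)·4 + (4/25)·11
     = -49/25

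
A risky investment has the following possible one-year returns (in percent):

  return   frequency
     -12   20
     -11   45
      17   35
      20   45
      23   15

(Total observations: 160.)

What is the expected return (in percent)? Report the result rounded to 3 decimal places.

6.906

Total = 160, so P(return=-12) = 20/160, etc.
E[X] = (1/8)·(-12) + (9/32)·(-11) + (7/32)·17 + (9/32)·20 + (3/32)·23
     = 221/32 ≈ 6.906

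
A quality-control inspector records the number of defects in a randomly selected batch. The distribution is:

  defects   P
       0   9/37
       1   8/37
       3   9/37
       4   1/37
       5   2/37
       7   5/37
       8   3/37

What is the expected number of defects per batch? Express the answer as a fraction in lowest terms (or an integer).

E[X] = (9/37)·0 + (8/37)·1 + (9/37)·3 + (1/37)·4 + (2/37)·5 + (5/37)·7 + (3/37)·8
     = 108/37

108/37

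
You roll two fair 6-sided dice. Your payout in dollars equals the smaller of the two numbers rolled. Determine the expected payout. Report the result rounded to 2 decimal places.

Distribution of the smaller of the two numbers rolled: 1 w.p. 11/36, 2 w.p. 1/4, 3 w.p. 7/36, 4 w.p. 5/36, 5 w.p. 1/12, 6 w.p. 1/36
E[payout] = (11/36)·1 + (1/4)·2 + (7/36)·3 + (5/36)·4 + (1/12)·5 + (1/36)·6 = 91/36
≈ $2.53

$2.53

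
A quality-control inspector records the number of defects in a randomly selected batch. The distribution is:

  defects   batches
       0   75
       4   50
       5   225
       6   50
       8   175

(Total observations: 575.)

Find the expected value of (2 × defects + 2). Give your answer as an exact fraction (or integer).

Total = 575, so P(defects=0) = 75/575, etc.
E[2x+2] = (3/23)·2 + (2/23)·10 + (9/23)·12 + (2/23)·14 + (7/23)·18
     = 288/23

288/23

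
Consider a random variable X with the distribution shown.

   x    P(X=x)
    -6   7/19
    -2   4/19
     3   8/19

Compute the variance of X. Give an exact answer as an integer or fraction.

E[X] = (7/19)·(-6) + (4/19)·(-2) + (8/19)·3 = -26/19
E[X²] = (7/19)·36 + (4/19)·4 + (8/19)·9 = 340/19
Var(X) = 340/19 − (-26/19)² = 5784/361

5784/361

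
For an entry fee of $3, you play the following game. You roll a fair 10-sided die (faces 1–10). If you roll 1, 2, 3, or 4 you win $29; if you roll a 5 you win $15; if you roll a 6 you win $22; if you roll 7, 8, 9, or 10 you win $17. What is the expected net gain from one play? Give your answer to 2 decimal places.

$19.10

E[payout] = (1/10)·15 + (2/5)·17 + (1/10)·22 + (2/5)·29 = 221/10
Expected profit = 221/10 − 3 = 191/10 ≈ $19.10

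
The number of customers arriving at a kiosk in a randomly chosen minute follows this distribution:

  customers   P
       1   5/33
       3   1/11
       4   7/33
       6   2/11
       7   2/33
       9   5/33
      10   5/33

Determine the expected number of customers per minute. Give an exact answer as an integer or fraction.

E[X] = (5/33)·1 + (1/11)·3 + (7/33)·4 + (2/11)·6 + (2/33)·7 + (5/33)·9 + (5/33)·10
     = 17/3

17/3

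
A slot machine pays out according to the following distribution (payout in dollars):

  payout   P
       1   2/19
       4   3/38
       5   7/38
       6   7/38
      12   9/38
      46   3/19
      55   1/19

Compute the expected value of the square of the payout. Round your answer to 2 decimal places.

540.03

E[X²] = (2/19)·1 + (3/38)·16 + (7/38)·25 + (7/38)·36 + (9/38)·144 + (3/19)·2116 + (1/19)·3025
     = 20521/38 ≈ 540.03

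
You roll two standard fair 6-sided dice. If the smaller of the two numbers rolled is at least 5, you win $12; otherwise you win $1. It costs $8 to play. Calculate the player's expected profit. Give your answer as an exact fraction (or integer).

E[payout] = (8/9)·1 + (1/9)·12 = 20/9
Expected profit = 20/9 − 8 = -52/9

-52/9 dollars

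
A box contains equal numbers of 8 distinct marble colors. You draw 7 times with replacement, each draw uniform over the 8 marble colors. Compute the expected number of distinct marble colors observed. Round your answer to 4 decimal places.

Let Xⱼ=1 if type j appears at least once. P(Xⱼ=1) = 1 − ((8−1)/8)^7 = 1273609/2097152.
E[#distinct] = 8·1273609/2097152 = 1273609/262144.
≈ 4.8584

4.8584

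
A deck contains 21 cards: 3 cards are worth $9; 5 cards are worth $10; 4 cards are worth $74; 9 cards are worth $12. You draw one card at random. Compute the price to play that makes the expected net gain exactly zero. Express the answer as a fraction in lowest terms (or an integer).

E[payout] = (3/21)·9 + (5/21)·10 + (4/21)·74 + (9/21)·12 = 481/21
Fair fee = E[payout] = 481/21

481/21 dollars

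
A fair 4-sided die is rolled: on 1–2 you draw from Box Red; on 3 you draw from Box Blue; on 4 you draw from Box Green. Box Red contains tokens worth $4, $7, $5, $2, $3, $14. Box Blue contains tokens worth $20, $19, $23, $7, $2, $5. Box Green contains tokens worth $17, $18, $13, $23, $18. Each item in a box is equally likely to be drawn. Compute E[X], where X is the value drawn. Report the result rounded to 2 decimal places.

$10.53

E[X | Box Red] = (4 + 7 + 5 + 2 + 3 + 14)/6 = 35/6
E[X | Box Blue] = (20 + 19 + 23 + 7 + 2 + 5)/6 = 38/3
E[X | Box Green] = (17 + 18 + 13 + 23 + 18)/5 = 89/5
E[X] = (1/2)·35/6 + (1/4)·38/3 + (1/4)·89/5 = 158/15 ≈ 10.53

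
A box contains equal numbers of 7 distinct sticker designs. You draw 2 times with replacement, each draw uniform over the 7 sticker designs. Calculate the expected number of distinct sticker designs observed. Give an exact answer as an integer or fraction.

Let Xⱼ=1 if type j appears at least once. P(Xⱼ=1) = 1 − ((7−1)/7)^2 = 13/49.
E[#distinct] = 7·13/49 = 13/7.

13/7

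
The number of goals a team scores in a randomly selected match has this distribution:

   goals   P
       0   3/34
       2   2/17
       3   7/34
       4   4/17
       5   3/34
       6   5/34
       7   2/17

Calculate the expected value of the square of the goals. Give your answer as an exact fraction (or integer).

329/17

E[X²] = (3/34)·0 + (2/17)·4 + (7/34)·9 + (4/17)·16 + (3/34)·25 + (5/34)·36 + (2/17)·49
     = 329/17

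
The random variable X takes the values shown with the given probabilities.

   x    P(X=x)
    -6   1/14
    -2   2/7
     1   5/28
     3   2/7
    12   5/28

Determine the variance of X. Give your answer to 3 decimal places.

27.432

E[X] = (1/14)·(-6) + (2/7)·(-2) + (5/28)·1 + (2/7)·3 + (5/28)·12 = 61/28
E[X²] = (1/14)·36 + (2/7)·4 + (5/28)·1 + (2/7)·9 + (5/28)·144 = 901/28
Var(X) = 901/28 − (61/28)² = 21507/784 ≈ 27.432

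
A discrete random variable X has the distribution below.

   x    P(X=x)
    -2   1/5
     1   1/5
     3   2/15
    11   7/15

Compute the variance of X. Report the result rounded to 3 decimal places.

E[X] = (1/5)·(-2) + (1/5)·1 + (2/15)·3 + (7/15)·11 = 16/3
E[X²] = (1/5)·4 + (1/5)·1 + (2/15)·9 + (7/15)·121 = 176/3
Var(X) = 176/3 − (16/3)² = 272/9 ≈ 30.222

30.222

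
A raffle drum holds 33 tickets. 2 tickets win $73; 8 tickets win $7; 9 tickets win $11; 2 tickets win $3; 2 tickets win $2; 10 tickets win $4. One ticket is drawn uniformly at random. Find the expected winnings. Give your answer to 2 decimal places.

E[payout] = (2/33)·73 + (8/33)·7 + (9/33)·11 + (2/33)·3 + (2/33)·2 + (10/33)·4 = 117/11
≈ $10.64

$10.64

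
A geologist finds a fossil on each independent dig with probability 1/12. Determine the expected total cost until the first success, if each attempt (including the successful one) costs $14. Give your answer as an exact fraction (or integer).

$168

E[#attempts] = 1/p = 12; E[cost] = 14·12 = 168.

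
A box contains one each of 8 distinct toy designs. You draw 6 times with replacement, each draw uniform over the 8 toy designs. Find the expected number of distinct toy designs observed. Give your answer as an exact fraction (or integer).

144495/32768

Let Xⱼ=1 if type j appears at least once. P(Xⱼ=1) = 1 − ((8−1)/8)^6 = 144495/262144.
E[#distinct] = 8·144495/262144 = 144495/32768.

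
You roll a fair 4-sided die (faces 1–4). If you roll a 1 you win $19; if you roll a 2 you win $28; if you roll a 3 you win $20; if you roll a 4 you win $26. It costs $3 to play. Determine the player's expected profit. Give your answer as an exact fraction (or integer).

E[payout] = (1/4)·19 + (1/4)·20 + (1/4)·26 + (1/4)·28 = 93/4
Expected profit = 93/4 − 3 = 81/4

81/4 dollars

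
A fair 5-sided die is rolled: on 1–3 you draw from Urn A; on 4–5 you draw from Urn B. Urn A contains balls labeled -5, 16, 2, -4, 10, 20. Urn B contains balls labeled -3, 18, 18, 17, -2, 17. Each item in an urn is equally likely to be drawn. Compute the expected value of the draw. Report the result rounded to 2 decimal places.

E[X | Urn A] = (-5 + 16 + 2 − 4 + 10 + 20)/6 = 13/2
E[X | Urn B] = (-3 + 18 + 18 + 17 − 2 + 17)/6 = 65/6
E[X] = (3/5)·13/2 + (2/5)·65/6 = 247/30 ≈ 8.23

8.23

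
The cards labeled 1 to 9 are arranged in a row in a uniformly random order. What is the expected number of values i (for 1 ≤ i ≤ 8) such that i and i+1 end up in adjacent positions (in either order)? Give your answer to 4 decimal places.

1.7778

For each i ∈ {1,…,8}, let Xᵢ = 1 if i and i+1 are adjacent. P(Xᵢ=1) = 2·(9−1)!/9! = 2/9.
By linearity, E[ΣXᵢ] = (8)·(2/9) = 16/9.
≈ 1.7778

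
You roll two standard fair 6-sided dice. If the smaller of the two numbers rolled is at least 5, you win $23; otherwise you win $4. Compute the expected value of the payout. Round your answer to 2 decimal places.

$6.11

E[payout] = (8/9)·4 + (1/9)·23 = 55/9
≈ $6.11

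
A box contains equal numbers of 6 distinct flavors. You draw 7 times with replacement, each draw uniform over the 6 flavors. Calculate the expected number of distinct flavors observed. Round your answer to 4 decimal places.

Let Xⱼ=1 if type j appears at least once. P(Xⱼ=1) = 1 − ((6−1)/6)^7 = 201811/279936.
E[#distinct] = 6·201811/279936 = 201811/46656.
≈ 4.3255

4.3255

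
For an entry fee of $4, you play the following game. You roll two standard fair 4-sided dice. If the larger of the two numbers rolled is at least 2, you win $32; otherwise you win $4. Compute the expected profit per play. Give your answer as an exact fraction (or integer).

105/4 dollars

E[payout] = (1/16)·4 + (15/16)·32 = 121/4
Expected profit = 121/4 − 4 = 105/4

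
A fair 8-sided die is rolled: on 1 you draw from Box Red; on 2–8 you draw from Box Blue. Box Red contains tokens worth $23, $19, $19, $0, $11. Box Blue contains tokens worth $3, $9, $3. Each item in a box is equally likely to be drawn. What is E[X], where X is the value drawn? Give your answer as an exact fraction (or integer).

E[X | Box Red] = (23 + 19 + 19 + 0 + 11)/5 = 72/5
E[X | Box Blue] = (3 + 9 + 3)/3 = 5
E[X] = (1/8)·72/5 + (7/8)·5 = 247/40

247/40 dollars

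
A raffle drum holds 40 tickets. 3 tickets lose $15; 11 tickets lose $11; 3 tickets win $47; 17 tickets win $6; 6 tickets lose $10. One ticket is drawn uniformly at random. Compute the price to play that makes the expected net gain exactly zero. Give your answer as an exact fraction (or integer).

E[payout] = (3/40)·(-15) + (11/40)·(-11) + (3/40)·47 + (17/40)·6 + (6/40)·(-10) = 17/40
Fair fee = E[payout] = 17/40

17/40 dollars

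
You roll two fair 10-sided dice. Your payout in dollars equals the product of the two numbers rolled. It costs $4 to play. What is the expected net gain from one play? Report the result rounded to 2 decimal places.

Distribution of the product of the two numbers rolled: 1 w.p. 1/100, 2 w.p. 1/50, 3 w.p. 1/50, 4 w.p. 3/100, 5 w.p. 1/50, 6 w.p. 1/25, …
E[payout] = (1/100)·1 + (1/50)·2 + (1/50)·3 + (3/100)·4 + (1/50)·5 + (1/25)·6 + (1/50)·7 + (1/25)·8 + (3/100)·9 + (1/25)·10 + (1/25)·12 + (1/50)·14 + (1/50)·15 + (3/100)·16 + (1/25)·18 + (1/25)·20 + (1/50)·21 + (1/25)·24 + (1/100)·25 + (1/50)·27 + (1/50)·28 + (1/25)·30 + (1/50)·32 + (1/50)·35 + (3/100)·36 + (1/25)·40 + (1/50)·42 + (1/50)·45 + (1/50)·48 + (1/100)·49 + (1/50)·50 + (1/50)·54 + (1/50)·56 + (1/50)·60 + (1/50)·63 + (1/100)·64 + (1/50)·70 + (1/50)·72 + (1/50)·80 + (1/100)·81 + (1/50)·90 + (1/100)·100 = 121/4
Expected profit = 121/4 − 4 = 105/4 ≈ $26.25

$26.25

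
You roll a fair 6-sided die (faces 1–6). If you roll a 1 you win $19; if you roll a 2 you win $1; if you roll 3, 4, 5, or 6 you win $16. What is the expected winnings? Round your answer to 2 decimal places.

$14.00

E[payout] = (1/6)·1 + (2/3)·16 + (1/6)·19 = 14
≈ $14.00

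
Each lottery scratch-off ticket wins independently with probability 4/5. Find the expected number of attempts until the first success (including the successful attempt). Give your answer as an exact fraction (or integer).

For a geometric distribution, E[trials] = 1/p = 1/(4/5) = 5/4.

5/4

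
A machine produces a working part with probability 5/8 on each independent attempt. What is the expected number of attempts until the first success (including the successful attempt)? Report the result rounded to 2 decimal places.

For a geometric distribution, E[trials] = 1/p = 1/(5/8) = 8/5.
≈ 1.60

1.60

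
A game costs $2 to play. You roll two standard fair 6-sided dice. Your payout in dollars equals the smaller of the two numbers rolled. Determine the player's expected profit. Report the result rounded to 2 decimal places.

Distribution of the smaller of the two numbers rolled: 1 w.p. 11/36, 2 w.p. 1/4, 3 w.p. 7/36, 4 w.p. 5/36, 5 w.p. 1/12, 6 w.p. 1/36
E[payout] = (11/36)·1 + (1/4)·2 + (7/36)·3 + (5/36)·4 + (1/12)·5 + (1/36)·6 = 91/36
Expected profit = 91/36 − 2 = 19/36 ≈ $0.53

$0.53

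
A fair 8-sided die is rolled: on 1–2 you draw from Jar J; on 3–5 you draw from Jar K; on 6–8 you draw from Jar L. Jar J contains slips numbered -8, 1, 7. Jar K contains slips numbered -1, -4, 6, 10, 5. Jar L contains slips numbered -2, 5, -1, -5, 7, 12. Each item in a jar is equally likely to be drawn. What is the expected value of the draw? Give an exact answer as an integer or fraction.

E[X | Jar J] = (-8 + 1 + 7)/3 = 0
E[X | Jar K] = (-1 − 4 + 6 + 10 + 5)/5 = 16/5
E[X | Jar L] = (-2 + 5 − 1 − 5 + 7 + 12)/6 = 8/3
E[X] = (1/4)·0 + (3/8)·16/5 + (3/8)·8/3 = 11/5

11/5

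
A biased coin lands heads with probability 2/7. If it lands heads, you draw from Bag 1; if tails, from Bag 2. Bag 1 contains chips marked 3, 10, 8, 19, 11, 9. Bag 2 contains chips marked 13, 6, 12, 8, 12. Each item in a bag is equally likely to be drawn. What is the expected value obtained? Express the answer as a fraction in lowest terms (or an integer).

71/7

E[X | Bag 1] = (3 + 10 + 8 + 19 + 11 + 9)/6 = 10
E[X | Bag 2] = (13 + 6 + 12 + 8 + 12)/5 = 51/5
E[X] = (2/7)·10 + (5/7)·51/5 = 71/7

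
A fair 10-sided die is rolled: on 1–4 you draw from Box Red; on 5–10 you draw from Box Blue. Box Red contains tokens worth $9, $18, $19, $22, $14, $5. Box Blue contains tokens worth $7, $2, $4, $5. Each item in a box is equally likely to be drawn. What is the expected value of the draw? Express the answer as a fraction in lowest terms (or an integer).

E[X | Box Red] = (9 + 18 + 19 + 22 + 14 + 5)/6 = 29/2
E[X | Box Blue] = (7 + 2 + 4 + 5)/4 = 9/2
E[X] = (2/5)·29/2 + (3/5)·9/2 = 17/2

17/2 dollars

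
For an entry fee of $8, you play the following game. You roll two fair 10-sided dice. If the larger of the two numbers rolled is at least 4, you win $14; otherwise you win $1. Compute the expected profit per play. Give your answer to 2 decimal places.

$4.83

E[payout] = (9/100)·1 + (91/100)·14 = 1283/100
Expected profit = 1283/100 − 8 = 483/100 ≈ $4.83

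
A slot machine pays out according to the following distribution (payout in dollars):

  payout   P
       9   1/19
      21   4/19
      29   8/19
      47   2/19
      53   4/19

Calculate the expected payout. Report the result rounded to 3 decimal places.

$33.211

E[X] = (1/19)·9 + (4/19)·21 + (8/19)·29 + (2/19)·47 + (4/19)·53
     = 631/19 ≈ 33.211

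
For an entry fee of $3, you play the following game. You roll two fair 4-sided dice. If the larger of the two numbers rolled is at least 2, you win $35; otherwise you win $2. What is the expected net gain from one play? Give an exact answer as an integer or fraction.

479/16 dollars

E[payout] = (1/16)·2 + (15/16)·35 = 527/16
Expected profit = 527/16 − 3 = 479/16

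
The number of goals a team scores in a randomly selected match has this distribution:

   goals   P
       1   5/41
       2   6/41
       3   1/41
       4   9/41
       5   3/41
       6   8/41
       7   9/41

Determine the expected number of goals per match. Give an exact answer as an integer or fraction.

182/41

E[X] = (5/41)·1 + (6/41)·2 + (1/41)·3 + (9/41)·4 + (3/41)·5 + (8/41)·6 + (9/41)·7
     = 182/41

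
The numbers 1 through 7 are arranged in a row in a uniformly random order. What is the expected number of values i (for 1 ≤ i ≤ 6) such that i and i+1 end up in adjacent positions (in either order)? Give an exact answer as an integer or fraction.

12/7

For each i ∈ {1,…,6}, let Xᵢ = 1 if i and i+1 are adjacent. P(Xᵢ=1) = 2·(7−1)!/7! = 2/7.
By linearity, E[ΣXᵢ] = (6)·(2/7) = 12/7.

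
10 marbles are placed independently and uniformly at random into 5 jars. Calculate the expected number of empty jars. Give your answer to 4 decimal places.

Let Xⱼ=1 if jar j is empty. P(Xⱼ=1) = ((5-1)/5)^10 = 1048576/9765625.
By linearity, E[#empty] = 5·1048576/9765625 = 1048576/1953125.
≈ 0.5369

0.5369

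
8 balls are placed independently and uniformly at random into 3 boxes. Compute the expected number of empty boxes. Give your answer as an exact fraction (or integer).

Let Xⱼ=1 if box j is empty. P(Xⱼ=1) = ((3-1)/3)^8 = 256/6561.
By linearity, E[#empty] = 3·256/6561 = 256/2187.

256/2187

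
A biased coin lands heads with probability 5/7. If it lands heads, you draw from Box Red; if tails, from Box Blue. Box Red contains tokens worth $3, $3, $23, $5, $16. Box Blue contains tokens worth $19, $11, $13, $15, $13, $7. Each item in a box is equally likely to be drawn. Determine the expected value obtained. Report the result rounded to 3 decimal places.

E[X | Box Red] = (3 + 3 + 23 + 5 + 16)/5 = 10
E[X | Box Blue] = (19 + 11 + 13 + 15 + 13 + 7)/6 = 13
E[X] = (5/7)·10 + (2/7)·13 = 76/7 ≈ 10.857

$10.857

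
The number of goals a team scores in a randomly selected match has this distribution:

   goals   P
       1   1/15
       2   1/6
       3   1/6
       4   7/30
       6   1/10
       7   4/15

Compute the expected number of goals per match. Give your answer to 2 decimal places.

E[X] = (1/15)·1 + (1/6)·2 + (1/6)·3 + (7/30)·4 + (1/10)·6 + (4/15)·7
     = 43/10 ≈ 4.30

4.30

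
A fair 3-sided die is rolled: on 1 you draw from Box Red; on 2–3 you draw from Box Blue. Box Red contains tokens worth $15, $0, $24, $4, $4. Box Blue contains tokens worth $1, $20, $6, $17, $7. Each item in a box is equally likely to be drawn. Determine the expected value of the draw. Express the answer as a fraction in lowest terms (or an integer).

149/15 dollars

E[X | Box Red] = (15 + 0 + 24 + 4 + 4)/5 = 47/5
E[X | Box Blue] = (1 + 20 + 6 + 17 + 7)/5 = 51/5
E[X] = (1/3)·47/5 + (2/3)·51/5 = 149/15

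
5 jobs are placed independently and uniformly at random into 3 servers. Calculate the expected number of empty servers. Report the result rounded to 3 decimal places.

0.395

Let Xⱼ=1 if server j is empty. P(Xⱼ=1) = ((3-1)/3)^5 = 32/243.
By linearity, E[#empty] = 3·32/243 = 32/81.
≈ 0.395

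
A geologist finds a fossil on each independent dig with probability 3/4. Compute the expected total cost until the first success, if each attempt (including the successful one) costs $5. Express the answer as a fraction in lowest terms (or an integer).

20/3 dollars

E[#attempts] = 1/p = 4/3; E[cost] = 5·4/3 = 20/3.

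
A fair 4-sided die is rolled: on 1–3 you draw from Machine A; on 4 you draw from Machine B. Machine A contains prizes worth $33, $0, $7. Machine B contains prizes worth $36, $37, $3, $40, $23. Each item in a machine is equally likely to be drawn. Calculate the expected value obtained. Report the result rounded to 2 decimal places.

E[X | Machine A] = (33 + 0 + 7)/3 = 40/3
E[X | Machine B] = (36 + 37 + 3 + 40 + 23)/5 = 139/5
E[X] = (3/4)·40/3 + (1/4)·139/5 = 339/20 ≈ 16.95

$16.95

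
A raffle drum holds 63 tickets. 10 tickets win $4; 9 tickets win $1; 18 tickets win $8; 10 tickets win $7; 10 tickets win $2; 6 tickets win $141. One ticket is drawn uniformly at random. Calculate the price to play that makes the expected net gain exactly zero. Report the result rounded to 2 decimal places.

$17.92

E[payout] = (10/63)·4 + (9/63)·1 + (18/63)·8 + (10/63)·7 + (10/63)·2 + (6/63)·141 = 1129/63
Fair fee = E[payout] = 1129/63 ≈ $17.92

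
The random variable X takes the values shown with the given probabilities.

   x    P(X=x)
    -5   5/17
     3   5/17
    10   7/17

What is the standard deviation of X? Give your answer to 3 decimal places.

E[X] = 60/17, E[X²] = 870/17
Var(X) = E[X²] − (E[X])² = 870/17 − 3600/289 = 11190/289
SD(X) = √(11190/289) ≈ 6.223

6.223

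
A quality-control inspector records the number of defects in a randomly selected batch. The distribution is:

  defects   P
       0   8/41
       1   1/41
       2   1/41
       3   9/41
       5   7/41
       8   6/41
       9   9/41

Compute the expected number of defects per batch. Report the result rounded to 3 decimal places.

4.732

E[X] = (8/41)·0 + (1/41)·1 + (1/41)·2 + (9/41)·3 + (7/41)·5 + (6/41)·8 + (9/41)·9
     = 194/41 ≈ 4.732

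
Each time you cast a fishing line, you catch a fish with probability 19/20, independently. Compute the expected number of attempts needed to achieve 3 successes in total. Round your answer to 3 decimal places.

3.158

By linearity (sum of 3 independent geometric waits), E[trials] = 3/p = 3/(19/20) = 60/19.
≈ 3.158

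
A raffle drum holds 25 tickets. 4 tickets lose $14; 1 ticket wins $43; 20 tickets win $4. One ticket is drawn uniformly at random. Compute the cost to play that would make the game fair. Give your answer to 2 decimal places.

$2.68

E[payout] = (4/25)·(-14) + (1/25)·43 + (20/25)·4 = 67/25
Fair fee = E[payout] = 67/25 ≈ $2.68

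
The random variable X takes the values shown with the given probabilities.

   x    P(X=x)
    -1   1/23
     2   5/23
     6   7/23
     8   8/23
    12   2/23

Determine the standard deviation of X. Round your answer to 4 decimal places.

E[X] = 139/23, E[X²] = 1073/23
Var(X) = E[X²] − (E[X])² = 1073/23 − 19321/529 = 5358/529
SD(X) = √(5358/529) ≈ 3.1825

3.1825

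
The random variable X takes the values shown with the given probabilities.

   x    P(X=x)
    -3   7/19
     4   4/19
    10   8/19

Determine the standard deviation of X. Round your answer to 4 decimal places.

E[X] = 75/19, E[X²] = 927/19
Var(X) = E[X²] − (E[X])² = 927/19 − 5625/361 = 11988/361
SD(X) = √(11988/361) ≈ 5.7626

5.7626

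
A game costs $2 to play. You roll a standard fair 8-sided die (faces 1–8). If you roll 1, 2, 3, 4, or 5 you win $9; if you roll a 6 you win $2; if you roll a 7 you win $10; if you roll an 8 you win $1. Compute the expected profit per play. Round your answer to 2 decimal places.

$5.25

E[payout] = (1/8)·1 + (1/8)·2 + (5/8)·9 + (1/8)·10 = 29/4
Expected profit = 29/4 − 2 = 21/4 ≈ $5.25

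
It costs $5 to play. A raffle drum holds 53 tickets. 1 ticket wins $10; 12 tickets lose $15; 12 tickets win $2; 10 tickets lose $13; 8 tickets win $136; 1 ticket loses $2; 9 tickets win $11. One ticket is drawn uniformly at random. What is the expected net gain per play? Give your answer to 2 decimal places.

E[payout] = (1/53)·10 + (12/53)·(-15) + (12/53)·2 + (10/53)·(-13) + (8/53)·136 + (1/53)·(-2) + (9/53)·11 = 909/53
Expected profit = 909/53 − 5 = 644/53 ≈ $12.15

$12.15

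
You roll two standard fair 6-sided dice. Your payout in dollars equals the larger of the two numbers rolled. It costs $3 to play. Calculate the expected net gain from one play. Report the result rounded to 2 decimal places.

$1.47

Distribution of the larger of the two numbers rolled: 1 w.p. 1/36, 2 w.p. 1/12, 3 w.p. 5/36, 4 w.p. 7/36, 5 w.p. 1/4, 6 w.p. 11/36
E[payout] = (1/36)·1 + (1/12)·2 + (5/36)·3 + (7/36)·4 + (1/4)·5 + (11/36)·6 = 161/36
Expected profit = 161/36 − 3 = 53/36 ≈ $1.47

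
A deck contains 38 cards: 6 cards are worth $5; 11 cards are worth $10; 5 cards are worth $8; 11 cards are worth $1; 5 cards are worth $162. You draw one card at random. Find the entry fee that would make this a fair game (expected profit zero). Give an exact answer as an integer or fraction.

E[payout] = (6/38)·5 + (11/38)·10 + (5/38)·8 + (11/38)·1 + (5/38)·162 = 1001/38
Fair fee = E[payout] = 1001/38

1001/38 dollars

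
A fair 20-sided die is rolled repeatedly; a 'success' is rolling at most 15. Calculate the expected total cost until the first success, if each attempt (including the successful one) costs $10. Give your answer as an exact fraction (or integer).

40/3 dollars

E[#attempts] = 1/p = 4/3; E[cost] = 10·4/3 = 40/3.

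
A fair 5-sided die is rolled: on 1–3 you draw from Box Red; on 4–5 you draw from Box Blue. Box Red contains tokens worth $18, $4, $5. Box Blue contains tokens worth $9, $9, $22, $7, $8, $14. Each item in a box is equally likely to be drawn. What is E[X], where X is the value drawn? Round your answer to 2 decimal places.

$10.00

E[X | Box Red] = (18 + 4 + 5)/3 = 9
E[X | Box Blue] = (9 + 9 + 22 + 7 + 8 + 14)/6 = 23/2
E[X] = (3/5)·9 + (2/5)·23/2 = 10 ≈ 10.00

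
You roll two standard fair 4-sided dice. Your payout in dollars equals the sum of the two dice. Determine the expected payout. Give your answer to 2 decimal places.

Distribution of the sum of the two dice: 2 w.p. 1/16, 3 w.p. 1/8, 4 w.p. 3/16, 5 w.p. 1/4, 6 w.p. 3/16, 7 w.p. 1/8, …
E[payout] = (1/16)·2 + (1/8)·3 + (3/16)·4 + (1/4)·5 + (3/16)·6 + (1/8)·7 + (1/16)·8 = 5
≈ $5.00

$5.00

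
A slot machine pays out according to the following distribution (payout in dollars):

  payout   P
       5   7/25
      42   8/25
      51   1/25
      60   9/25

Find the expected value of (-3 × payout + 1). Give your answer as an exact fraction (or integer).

-2861/25

E[-3x+1] = (7/25)·(-14) + (8/25)·(-125) + (1/25)·(-152) + (9/25)·(-179)
     = -2861/25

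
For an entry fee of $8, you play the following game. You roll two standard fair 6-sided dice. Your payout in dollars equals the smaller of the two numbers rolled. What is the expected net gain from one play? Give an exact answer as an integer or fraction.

Distribution of the smaller of the two numbers rolled: 1 w.p. 11/36, 2 w.p. 1/4, 3 w.p. 7/36, 4 w.p. 5/36, 5 w.p. 1/12, 6 w.p. 1/36
E[payout] = (11/36)·1 + (1/4)·2 + (7/36)·3 + (5/36)·4 + (1/12)·5 + (1/36)·6 = 91/36
Expected profit = 91/36 − 8 = -197/36

-197/36 dollars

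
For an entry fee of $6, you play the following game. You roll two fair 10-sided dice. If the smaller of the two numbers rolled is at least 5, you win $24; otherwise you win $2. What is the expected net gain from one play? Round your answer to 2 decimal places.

$3.92

E[payout] = (16/25)·2 + (9/25)·24 = 248/25
Expected profit = 248/25 − 6 = 98/25 ≈ $3.92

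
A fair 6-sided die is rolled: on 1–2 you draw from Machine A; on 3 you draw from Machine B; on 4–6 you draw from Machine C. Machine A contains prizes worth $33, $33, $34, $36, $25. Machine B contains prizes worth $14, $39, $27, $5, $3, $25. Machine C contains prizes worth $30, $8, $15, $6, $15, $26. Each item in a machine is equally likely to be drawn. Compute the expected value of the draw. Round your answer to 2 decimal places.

E[X | Machine A] = (33 + 33 + 34 + 36 + 25)/5 = 161/5
E[X | Machine B] = (14 + 39 + 27 + 5 + 3 + 25)/6 = 113/6
E[X | Machine C] = (30 + 8 + 15 + 6 + 15 + 26)/6 = 50/3
E[X] = (1/3)·161/5 + (1/6)·113/6 + (1/2)·50/3 = 3997/180 ≈ 22.21

$22.21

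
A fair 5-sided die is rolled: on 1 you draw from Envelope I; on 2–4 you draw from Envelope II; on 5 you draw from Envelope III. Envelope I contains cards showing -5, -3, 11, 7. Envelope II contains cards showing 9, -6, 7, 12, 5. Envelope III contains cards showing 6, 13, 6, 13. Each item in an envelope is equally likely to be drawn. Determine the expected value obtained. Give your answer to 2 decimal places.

E[X | Envelope I] = (-5 − 3 + 11 + 7)/4 = 5/2
E[X | Envelope II] = (9 − 6 + 7 + 12 + 5)/5 = 27/5
E[X | Envelope III] = (6 + 13 + 6 + 13)/4 = 19/2
E[X] = (1/5)·5/2 + (3/5)·27/5 + (1/5)·19/2 = 141/25 ≈ 5.64

5.64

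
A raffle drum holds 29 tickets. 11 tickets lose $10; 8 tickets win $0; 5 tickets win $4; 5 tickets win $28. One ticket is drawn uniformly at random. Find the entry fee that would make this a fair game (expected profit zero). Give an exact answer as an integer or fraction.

50/29 dollars

E[payout] = (11/29)·(-10) + (8/29)·0 + (5/29)·4 + (5/29)·28 = 50/29
Fair fee = E[payout] = 50/29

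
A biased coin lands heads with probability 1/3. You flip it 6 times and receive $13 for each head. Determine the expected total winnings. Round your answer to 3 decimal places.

$26.000

E[#heads] = 6·1/3 = 2 (linearity over flips).
E[winnings] = 13·2 = 26.
≈ 26.000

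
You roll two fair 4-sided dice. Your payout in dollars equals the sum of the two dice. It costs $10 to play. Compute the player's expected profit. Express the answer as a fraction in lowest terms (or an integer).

-$5

Distribution of the sum of the two dice: 2 w.p. 1/16, 3 w.p. 1/8, 4 w.p. 3/16, 5 w.p. 1/4, 6 w.p. 3/16, 7 w.p. 1/8, …
E[payout] = (1/16)·2 + (1/8)·3 + (3/16)·4 + (1/4)·5 + (3/16)·6 + (1/8)·7 + (1/16)·8 = 5
Expected profit = 5 − 10 = -5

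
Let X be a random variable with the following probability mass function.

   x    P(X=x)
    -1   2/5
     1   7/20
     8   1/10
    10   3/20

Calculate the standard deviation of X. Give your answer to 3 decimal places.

E[X] = 9/4, E[X²] = 443/20
Var(X) = E[X²] − (E[X])² = 443/20 − 81/16 = 1367/80
SD(X) = √(1367/80) ≈ 4.134

4.134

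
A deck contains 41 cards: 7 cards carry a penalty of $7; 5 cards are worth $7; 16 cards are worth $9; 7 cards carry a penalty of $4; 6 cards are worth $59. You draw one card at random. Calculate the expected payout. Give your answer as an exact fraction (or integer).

456/41 dollars

E[payout] = (7/41)·(-7) + (5/41)·7 + (16/41)·9 + (7/41)·(-4) + (6/41)·59 = 456/41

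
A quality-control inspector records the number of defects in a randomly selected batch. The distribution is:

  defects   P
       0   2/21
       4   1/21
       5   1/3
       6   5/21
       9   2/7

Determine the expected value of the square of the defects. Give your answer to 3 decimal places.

40.810

E[X²] = (2/21)·0 + (1/21)·16 + (1/3)·25 + (5/21)·36 + (2/7)·81
     = 857/21 ≈ 40.810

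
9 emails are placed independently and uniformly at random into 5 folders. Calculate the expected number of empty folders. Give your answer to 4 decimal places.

0.6711

Let Xⱼ=1 if folder j is empty. P(Xⱼ=1) = ((5-1)/5)^9 = 262144/1953125.
By linearity, E[#empty] = 5·262144/1953125 = 262144/390625.
≈ 0.6711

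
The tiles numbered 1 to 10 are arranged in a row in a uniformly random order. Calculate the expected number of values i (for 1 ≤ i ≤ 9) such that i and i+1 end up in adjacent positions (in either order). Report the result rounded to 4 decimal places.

For each i ∈ {1,…,9}, let Xᵢ = 1 if i and i+1 are adjacent. P(Xᵢ=1) = 2·(10−1)!/10! = 2/10.
By linearity, E[ΣXᵢ] = (9)·(2/10) = 9/5.
≈ 1.8000

1.8000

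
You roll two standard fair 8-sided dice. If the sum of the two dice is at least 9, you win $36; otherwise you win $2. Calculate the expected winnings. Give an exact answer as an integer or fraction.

169/8 dollars

E[payout] = (7/16)·2 + (9/16)·36 = 169/8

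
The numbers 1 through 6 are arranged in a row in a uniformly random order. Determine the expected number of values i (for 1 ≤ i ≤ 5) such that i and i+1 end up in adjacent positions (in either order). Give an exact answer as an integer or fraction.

5/3

For each i ∈ {1,…,5}, let Xᵢ = 1 if i and i+1 are adjacent. P(Xᵢ=1) = 2·(6−1)!/6! = 2/6.
By linearity, E[ΣXᵢ] = (5)·(2/6) = 5/3.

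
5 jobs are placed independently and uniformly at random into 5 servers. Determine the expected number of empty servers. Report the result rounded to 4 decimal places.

1.6384

Let Xⱼ=1 if server j is empty. P(Xⱼ=1) = ((5-1)/5)^5 = 1024/3125.
By linearity, E[#empty] = 5·1024/3125 = 1024/625.
≈ 1.6384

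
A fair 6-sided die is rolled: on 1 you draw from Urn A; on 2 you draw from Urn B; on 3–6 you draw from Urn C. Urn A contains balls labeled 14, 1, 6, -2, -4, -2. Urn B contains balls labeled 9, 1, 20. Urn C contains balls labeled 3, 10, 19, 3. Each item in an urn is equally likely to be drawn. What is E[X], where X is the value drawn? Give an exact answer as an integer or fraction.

E[X | Urn A] = (14 + 1 + 6 − 2 − 4 − 2)/6 = 13/6
E[X | Urn B] = (9 + 1 + 20)/3 = 10
E[X | Urn C] = (3 + 10 + 19 + 3)/4 = 35/4
E[X] = (1/6)·13/6 + (1/6)·10 + (2/3)·35/4 = 283/36

283/36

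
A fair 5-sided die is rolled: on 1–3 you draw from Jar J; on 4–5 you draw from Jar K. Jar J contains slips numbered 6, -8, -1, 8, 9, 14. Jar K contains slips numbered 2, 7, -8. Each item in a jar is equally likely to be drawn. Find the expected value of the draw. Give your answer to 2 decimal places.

E[X | Jar J] = (6 − 8 − 1 + 8 + 9 + 14)/6 = 14/3
E[X | Jar K] = (2 + 7 − 8)/3 = 1/3
E[X] = (3/5)·14/3 + (2/5)·1/3 = 44/15 ≈ 2.93

2.93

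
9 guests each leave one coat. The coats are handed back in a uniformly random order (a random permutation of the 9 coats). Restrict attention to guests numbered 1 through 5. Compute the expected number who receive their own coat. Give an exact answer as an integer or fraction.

5/9

Let Xᵢ = 1 if person i gets their own coat. For each i, P(Xᵢ=1) = 1/9.
By linearity of expectation, E[X₁+…+X_5] = 5·(1/9) = 5/9.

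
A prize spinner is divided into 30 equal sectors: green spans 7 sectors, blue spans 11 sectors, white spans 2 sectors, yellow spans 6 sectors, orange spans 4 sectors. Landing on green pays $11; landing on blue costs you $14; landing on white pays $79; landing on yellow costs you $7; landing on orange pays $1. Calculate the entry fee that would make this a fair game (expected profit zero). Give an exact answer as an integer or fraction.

E[payout] = (7/30)·11 + (11/30)·(-14) + (2/30)·79 + (6/30)·(-7) + (4/30)·1 = 43/30
Fair fee = E[payout] = 43/30

43/30 dollars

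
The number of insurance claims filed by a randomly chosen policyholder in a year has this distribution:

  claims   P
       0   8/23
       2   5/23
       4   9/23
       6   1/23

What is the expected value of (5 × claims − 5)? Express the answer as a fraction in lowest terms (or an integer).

E[5x-5] = (8/23)·(-5) + (5/23)·5 + (9/23)·15 + (1/23)·25
     = 145/23

145/23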